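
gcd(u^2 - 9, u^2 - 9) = u^2 - 9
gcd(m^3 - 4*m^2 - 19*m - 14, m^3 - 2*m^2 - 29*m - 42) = m^2 - 5*m - 14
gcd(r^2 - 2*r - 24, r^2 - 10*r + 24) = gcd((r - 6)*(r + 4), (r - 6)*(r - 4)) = r - 6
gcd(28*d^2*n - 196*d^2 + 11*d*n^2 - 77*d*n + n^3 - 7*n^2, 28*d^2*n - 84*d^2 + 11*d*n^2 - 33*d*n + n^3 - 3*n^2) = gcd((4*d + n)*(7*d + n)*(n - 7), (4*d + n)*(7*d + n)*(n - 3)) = 28*d^2 + 11*d*n + n^2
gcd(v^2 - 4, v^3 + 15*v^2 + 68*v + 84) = v + 2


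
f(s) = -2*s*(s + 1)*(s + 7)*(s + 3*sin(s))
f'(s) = -2*s*(s + 1)*(s + 7)*(3*cos(s) + 1) - 2*s*(s + 1)*(s + 3*sin(s)) - 2*s*(s + 7)*(s + 3*sin(s)) - 2*(s + 1)*(s + 7)*(s + 3*sin(s)) = -6*s^3*cos(s) - 8*s^3 - 18*s^2*sin(s) - 48*s^2*cos(s) - 48*s^2 - 96*s*sin(s) - 42*s*cos(s) - 28*s - 42*sin(s)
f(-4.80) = 145.38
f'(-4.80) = -103.79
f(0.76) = -58.68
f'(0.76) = -184.02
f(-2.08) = 103.88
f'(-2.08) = -114.79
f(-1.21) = 11.82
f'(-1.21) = -70.07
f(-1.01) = 0.43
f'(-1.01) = -43.63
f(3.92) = -763.90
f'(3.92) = 58.45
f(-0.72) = -6.83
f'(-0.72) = -7.76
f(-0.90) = -3.57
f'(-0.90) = -29.16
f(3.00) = -821.61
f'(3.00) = -88.64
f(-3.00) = 164.32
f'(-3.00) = -1.30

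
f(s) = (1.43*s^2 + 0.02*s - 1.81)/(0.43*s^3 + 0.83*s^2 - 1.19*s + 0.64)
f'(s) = (2.86*s + 0.02)/(0.43*s^3 + 0.83*s^2 - 1.19*s + 0.64) + (-1.29*s^2 - 1.66*s + 1.19)*(1.43*s^2 + 0.02*s - 1.81)/(0.43*s^3 + 0.83*s^2 - 1.19*s + 0.64)^2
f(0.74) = -2.61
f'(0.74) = 10.51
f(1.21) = 0.26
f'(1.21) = 2.36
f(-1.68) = 0.74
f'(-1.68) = -1.54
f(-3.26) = -8.55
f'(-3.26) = -33.06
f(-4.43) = -1.72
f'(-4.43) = -1.07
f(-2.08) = 1.53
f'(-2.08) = -2.60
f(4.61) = 0.52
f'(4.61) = -0.08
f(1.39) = 0.56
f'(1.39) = 1.13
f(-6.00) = -0.90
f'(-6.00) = -0.26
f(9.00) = 0.31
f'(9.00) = -0.03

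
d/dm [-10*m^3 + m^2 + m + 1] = -30*m^2 + 2*m + 1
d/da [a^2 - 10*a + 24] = 2*a - 10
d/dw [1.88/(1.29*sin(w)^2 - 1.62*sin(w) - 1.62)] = (3.0456 - 4.8504*sin(w))*cos(w)/(-1.29*sin(w)^2 + 1.62*sin(w) + 1.62)^2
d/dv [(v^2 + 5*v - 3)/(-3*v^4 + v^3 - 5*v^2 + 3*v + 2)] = (6*v^5 + 44*v^4 - 46*v^3 + 37*v^2 - 26*v + 19)/(9*v^8 - 6*v^7 + 31*v^6 - 28*v^5 + 19*v^4 - 26*v^3 - 11*v^2 + 12*v + 4)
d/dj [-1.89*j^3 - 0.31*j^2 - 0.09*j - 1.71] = -5.67*j^2 - 0.62*j - 0.09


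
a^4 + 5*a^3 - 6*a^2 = a^2*(a - 1)*(a + 6)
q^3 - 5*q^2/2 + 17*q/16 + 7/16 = (q - 7/4)*(q - 1)*(q + 1/4)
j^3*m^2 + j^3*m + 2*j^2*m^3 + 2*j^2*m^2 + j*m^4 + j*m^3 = m*(j + m)^2*(j*m + j)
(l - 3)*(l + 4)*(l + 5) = l^3 + 6*l^2 - 7*l - 60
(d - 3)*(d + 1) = d^2 - 2*d - 3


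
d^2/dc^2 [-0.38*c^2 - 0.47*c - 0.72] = -0.760000000000000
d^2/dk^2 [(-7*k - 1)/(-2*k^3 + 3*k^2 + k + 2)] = 2*(-(7*k + 1)*(-6*k^2 + 6*k + 1)^2 + (-42*k^2 + 42*k - 3*(2*k - 1)*(7*k + 1) + 7)*(-2*k^3 + 3*k^2 + k + 2))/(-2*k^3 + 3*k^2 + k + 2)^3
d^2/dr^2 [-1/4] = 0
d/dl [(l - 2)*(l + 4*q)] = 2*l + 4*q - 2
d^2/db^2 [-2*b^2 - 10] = -4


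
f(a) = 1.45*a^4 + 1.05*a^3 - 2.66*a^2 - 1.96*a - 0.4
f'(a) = 5.8*a^3 + 3.15*a^2 - 5.32*a - 1.96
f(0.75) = -2.46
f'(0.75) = -1.73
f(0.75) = -2.46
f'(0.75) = -1.73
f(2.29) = 33.65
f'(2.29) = 72.03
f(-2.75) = 45.96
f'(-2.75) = -84.13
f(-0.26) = -0.08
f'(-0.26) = -0.47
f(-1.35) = -0.37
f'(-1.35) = -3.31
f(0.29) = -1.16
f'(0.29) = -3.10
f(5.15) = 1082.37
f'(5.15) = 846.41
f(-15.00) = 69293.00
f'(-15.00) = -18788.41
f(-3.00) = 70.64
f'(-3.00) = -114.25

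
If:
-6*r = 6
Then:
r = -1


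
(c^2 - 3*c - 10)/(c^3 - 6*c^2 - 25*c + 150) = (c + 2)/(c^2 - c - 30)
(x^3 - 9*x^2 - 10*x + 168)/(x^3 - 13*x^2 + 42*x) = (x + 4)/x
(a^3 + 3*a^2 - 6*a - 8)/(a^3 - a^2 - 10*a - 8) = (a^2 + 2*a - 8)/(a^2 - 2*a - 8)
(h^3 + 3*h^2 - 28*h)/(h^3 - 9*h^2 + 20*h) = (h + 7)/(h - 5)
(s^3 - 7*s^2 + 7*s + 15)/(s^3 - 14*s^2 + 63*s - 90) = (s + 1)/(s - 6)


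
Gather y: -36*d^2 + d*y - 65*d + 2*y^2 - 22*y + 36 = -36*d^2 - 65*d + 2*y^2 + y*(d - 22) + 36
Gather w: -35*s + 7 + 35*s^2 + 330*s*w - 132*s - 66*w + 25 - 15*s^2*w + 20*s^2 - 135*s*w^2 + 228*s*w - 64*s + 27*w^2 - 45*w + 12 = 55*s^2 - 231*s + w^2*(27 - 135*s) + w*(-15*s^2 + 558*s - 111) + 44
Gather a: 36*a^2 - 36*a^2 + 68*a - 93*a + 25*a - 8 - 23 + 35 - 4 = 0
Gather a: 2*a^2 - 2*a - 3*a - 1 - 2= 2*a^2 - 5*a - 3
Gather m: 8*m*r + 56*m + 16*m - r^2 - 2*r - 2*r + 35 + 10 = m*(8*r + 72) - r^2 - 4*r + 45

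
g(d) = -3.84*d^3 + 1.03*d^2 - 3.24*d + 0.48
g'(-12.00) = -1686.84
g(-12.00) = 6823.20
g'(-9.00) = -954.90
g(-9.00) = 2912.43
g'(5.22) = -306.39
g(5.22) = -534.56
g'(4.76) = -254.45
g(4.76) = -405.75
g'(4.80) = -258.77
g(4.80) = -416.01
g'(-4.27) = -222.08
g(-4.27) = 332.06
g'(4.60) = -237.53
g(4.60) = -366.40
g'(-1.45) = -30.45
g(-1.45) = 19.05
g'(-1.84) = -46.03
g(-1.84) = 33.85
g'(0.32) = -3.76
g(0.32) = -0.58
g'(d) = -11.52*d^2 + 2.06*d - 3.24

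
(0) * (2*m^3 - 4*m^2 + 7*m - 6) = 0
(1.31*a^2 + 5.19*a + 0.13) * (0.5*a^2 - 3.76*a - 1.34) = 0.655*a^4 - 2.3306*a^3 - 21.2048*a^2 - 7.4434*a - 0.1742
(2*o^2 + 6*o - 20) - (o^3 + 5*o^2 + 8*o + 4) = -o^3 - 3*o^2 - 2*o - 24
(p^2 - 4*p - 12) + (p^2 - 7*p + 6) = 2*p^2 - 11*p - 6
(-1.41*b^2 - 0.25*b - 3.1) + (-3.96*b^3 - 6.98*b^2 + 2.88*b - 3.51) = -3.96*b^3 - 8.39*b^2 + 2.63*b - 6.61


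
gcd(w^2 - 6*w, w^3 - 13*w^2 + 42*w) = w^2 - 6*w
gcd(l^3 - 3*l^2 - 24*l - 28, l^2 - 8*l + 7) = l - 7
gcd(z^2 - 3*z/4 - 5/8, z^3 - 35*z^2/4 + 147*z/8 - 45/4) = z - 5/4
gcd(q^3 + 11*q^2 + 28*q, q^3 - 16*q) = q^2 + 4*q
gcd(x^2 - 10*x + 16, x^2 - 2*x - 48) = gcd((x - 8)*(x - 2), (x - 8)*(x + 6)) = x - 8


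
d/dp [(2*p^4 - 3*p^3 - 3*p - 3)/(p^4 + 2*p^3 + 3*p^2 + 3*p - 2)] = (7*p^6 + 12*p^5 + 18*p^4 - 10*p^3 + 45*p^2 + 18*p + 15)/(p^8 + 4*p^7 + 10*p^6 + 18*p^5 + 17*p^4 + 10*p^3 - 3*p^2 - 12*p + 4)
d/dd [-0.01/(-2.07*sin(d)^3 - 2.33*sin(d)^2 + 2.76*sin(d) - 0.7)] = (-0.0621*sin(d)^2 - 0.0466*sin(d) + 0.0276)*cos(d)/(2.07*sin(d)^3 + 2.33*sin(d)^2 - 2.76*sin(d) + 0.7)^2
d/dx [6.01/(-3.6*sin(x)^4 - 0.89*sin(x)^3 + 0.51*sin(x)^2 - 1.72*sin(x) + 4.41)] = (86.544*sin(x)^3 + 16.0467*sin(x)^2 - 6.1302*sin(x) + 10.3372)*cos(x)/(3.6*sin(x)^4 + 0.89*sin(x)^3 - 0.51*sin(x)^2 + 1.72*sin(x) - 4.41)^2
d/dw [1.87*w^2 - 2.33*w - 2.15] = 3.74*w - 2.33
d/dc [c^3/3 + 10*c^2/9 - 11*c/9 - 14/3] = c^2 + 20*c/9 - 11/9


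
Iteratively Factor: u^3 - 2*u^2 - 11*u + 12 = (u + 3)*(u^2 - 5*u + 4) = (u - 4)*(u + 3)*(u - 1)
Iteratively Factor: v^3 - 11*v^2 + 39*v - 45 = (v - 5)*(v^2 - 6*v + 9) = (v - 5)*(v - 3)*(v - 3)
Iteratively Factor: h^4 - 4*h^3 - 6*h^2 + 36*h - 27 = (h - 3)*(h^3 - h^2 - 9*h + 9) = (h - 3)*(h + 3)*(h^2 - 4*h + 3) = (h - 3)*(h - 1)*(h + 3)*(h - 3)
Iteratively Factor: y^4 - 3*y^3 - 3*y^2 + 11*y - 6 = (y + 2)*(y^3 - 5*y^2 + 7*y - 3) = (y - 1)*(y + 2)*(y^2 - 4*y + 3) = (y - 1)^2*(y + 2)*(y - 3)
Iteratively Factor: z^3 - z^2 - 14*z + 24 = (z + 4)*(z^2 - 5*z + 6) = (z - 3)*(z + 4)*(z - 2)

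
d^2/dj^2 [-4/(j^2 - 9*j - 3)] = 8*(-j^2 + 9*j + (2*j - 9)^2 + 3)/(-j^2 + 9*j + 3)^3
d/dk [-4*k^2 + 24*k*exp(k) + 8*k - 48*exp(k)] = 24*k*exp(k) - 8*k - 24*exp(k) + 8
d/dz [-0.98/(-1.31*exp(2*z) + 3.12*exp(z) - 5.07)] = (3.0576 - 2.5676*exp(z))*exp(z)/(1.31*exp(2*z) - 3.12*exp(z) + 5.07)^2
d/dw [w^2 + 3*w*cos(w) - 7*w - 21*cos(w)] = -3*w*sin(w) + 2*w + 21*sin(w) + 3*cos(w) - 7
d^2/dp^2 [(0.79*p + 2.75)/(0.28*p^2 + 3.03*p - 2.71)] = ((0.56*p + 3.03)*(0.79*p + 2.75)*(1.12*p + 6.06) - (1.3272*p + 6.3274)*(0.28*p^2 + 3.03*p - 2.71))/(0.28*p^2 + 3.03*p - 2.71)^3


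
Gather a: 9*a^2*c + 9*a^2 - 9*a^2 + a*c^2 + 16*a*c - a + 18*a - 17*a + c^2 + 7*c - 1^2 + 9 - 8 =9*a^2*c + a*(c^2 + 16*c) + c^2 + 7*c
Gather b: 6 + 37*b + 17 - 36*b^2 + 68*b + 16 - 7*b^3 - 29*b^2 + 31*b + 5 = -7*b^3 - 65*b^2 + 136*b + 44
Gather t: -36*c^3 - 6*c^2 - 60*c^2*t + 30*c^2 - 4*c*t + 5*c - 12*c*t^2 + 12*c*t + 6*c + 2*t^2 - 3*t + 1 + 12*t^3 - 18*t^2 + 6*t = -36*c^3 + 24*c^2 + 11*c + 12*t^3 + t^2*(-12*c - 16) + t*(-60*c^2 + 8*c + 3) + 1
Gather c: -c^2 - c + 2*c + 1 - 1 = -c^2 + c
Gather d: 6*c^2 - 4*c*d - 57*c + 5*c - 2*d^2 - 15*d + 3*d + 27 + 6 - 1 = 6*c^2 - 52*c - 2*d^2 + d*(-4*c - 12) + 32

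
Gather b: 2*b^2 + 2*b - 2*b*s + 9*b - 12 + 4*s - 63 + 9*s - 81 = 2*b^2 + b*(11 - 2*s) + 13*s - 156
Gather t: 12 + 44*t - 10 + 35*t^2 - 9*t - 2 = 35*t^2 + 35*t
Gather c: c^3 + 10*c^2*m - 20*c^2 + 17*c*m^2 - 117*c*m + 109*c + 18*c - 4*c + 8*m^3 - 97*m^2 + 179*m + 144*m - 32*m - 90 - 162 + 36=c^3 + c^2*(10*m - 20) + c*(17*m^2 - 117*m + 123) + 8*m^3 - 97*m^2 + 291*m - 216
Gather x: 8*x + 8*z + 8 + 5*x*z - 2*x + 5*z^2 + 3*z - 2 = x*(5*z + 6) + 5*z^2 + 11*z + 6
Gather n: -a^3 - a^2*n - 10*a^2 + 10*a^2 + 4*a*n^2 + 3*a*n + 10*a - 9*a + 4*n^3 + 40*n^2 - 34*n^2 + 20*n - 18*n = -a^3 + a + 4*n^3 + n^2*(4*a + 6) + n*(-a^2 + 3*a + 2)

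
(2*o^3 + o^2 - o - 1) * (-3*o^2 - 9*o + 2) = -6*o^5 - 21*o^4 - 2*o^3 + 14*o^2 + 7*o - 2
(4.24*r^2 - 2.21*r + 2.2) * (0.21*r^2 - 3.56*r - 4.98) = 0.8904*r^4 - 15.5585*r^3 - 12.7856*r^2 + 3.1738*r - 10.956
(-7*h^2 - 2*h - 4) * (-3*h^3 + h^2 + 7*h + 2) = 21*h^5 - h^4 - 39*h^3 - 32*h^2 - 32*h - 8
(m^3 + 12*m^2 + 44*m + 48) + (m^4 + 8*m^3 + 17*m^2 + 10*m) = m^4 + 9*m^3 + 29*m^2 + 54*m + 48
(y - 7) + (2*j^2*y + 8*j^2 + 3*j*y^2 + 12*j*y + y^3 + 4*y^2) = 2*j^2*y + 8*j^2 + 3*j*y^2 + 12*j*y + y^3 + 4*y^2 + y - 7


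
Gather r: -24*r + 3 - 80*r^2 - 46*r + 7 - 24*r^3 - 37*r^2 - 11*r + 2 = -24*r^3 - 117*r^2 - 81*r + 12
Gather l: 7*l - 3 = 7*l - 3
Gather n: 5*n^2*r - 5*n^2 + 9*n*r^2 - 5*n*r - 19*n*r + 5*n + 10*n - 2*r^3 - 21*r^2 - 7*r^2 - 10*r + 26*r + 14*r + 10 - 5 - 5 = n^2*(5*r - 5) + n*(9*r^2 - 24*r + 15) - 2*r^3 - 28*r^2 + 30*r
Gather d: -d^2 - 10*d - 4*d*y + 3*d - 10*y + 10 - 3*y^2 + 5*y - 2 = -d^2 + d*(-4*y - 7) - 3*y^2 - 5*y + 8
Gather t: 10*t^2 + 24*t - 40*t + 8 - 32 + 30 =10*t^2 - 16*t + 6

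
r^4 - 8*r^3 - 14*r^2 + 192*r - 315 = (r - 7)*(r - 3)^2*(r + 5)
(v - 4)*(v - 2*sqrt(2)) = v^2 - 4*v - 2*sqrt(2)*v + 8*sqrt(2)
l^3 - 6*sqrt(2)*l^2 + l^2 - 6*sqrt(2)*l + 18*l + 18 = (l + 1)*(l - 3*sqrt(2))^2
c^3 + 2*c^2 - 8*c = c*(c - 2)*(c + 4)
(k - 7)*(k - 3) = k^2 - 10*k + 21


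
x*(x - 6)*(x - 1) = x^3 - 7*x^2 + 6*x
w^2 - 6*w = w*(w - 6)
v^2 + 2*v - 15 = (v - 3)*(v + 5)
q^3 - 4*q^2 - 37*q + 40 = (q - 8)*(q - 1)*(q + 5)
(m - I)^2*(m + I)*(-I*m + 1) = -I*m^4 - 2*I*m^2 - I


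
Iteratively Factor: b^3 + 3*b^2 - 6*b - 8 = (b + 4)*(b^2 - b - 2) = (b - 2)*(b + 4)*(b + 1)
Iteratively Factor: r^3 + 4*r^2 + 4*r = (r)*(r^2 + 4*r + 4) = r*(r + 2)*(r + 2)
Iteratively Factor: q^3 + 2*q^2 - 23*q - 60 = (q + 3)*(q^2 - q - 20) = (q - 5)*(q + 3)*(q + 4)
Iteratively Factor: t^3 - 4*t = (t - 2)*(t^2 + 2*t) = t*(t - 2)*(t + 2)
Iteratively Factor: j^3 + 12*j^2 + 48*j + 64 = (j + 4)*(j^2 + 8*j + 16) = (j + 4)^2*(j + 4)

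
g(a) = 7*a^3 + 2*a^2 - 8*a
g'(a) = 21*a^2 + 4*a - 8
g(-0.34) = 2.68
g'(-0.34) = -6.93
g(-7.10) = -2347.76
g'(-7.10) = 1022.21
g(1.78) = 31.58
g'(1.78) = 65.66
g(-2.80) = -115.58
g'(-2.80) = 145.44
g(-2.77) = -111.27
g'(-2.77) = 142.05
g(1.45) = 13.95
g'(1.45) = 41.95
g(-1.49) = -6.80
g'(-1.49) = 32.66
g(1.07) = 2.31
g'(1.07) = 20.32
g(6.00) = 1536.00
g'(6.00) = 772.00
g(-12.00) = -11712.00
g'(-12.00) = 2968.00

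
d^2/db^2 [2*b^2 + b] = 4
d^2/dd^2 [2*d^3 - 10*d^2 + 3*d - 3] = 12*d - 20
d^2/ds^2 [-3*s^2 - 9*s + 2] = -6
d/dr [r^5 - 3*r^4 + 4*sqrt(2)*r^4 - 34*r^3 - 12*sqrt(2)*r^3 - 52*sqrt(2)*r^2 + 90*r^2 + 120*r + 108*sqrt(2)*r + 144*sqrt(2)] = 5*r^4 - 12*r^3 + 16*sqrt(2)*r^3 - 102*r^2 - 36*sqrt(2)*r^2 - 104*sqrt(2)*r + 180*r + 120 + 108*sqrt(2)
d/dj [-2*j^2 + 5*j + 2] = 5 - 4*j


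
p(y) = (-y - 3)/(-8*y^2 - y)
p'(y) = (-y - 3)*(16*y + 1)/(-8*y^2 - y)^2 - 1/(-8*y^2 - y) = (y*(8*y + 1) - (y + 3)*(16*y + 1))/(y^2*(8*y + 1)^2)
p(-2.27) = 0.02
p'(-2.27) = 0.04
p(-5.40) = -0.01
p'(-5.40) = 0.00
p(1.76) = 0.18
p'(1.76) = -0.16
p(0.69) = 0.82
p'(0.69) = -1.97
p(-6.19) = -0.01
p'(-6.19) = -0.00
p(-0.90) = 0.38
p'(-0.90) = 1.08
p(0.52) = 1.31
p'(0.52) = -4.18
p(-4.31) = -0.01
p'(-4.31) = 0.00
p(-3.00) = 0.00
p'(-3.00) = 0.01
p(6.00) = 0.03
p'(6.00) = -0.00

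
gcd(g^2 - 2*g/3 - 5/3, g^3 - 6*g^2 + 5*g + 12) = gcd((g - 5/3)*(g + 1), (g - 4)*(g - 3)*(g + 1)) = g + 1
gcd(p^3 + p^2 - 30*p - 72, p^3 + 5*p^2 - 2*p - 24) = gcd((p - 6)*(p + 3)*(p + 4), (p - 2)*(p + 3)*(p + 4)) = p^2 + 7*p + 12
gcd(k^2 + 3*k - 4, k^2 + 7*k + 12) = k + 4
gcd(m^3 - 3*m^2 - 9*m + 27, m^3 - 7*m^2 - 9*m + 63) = m^2 - 9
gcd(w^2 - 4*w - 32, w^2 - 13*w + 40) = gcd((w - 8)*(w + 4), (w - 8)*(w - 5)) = w - 8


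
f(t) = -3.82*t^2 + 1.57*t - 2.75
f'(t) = 1.57 - 7.64*t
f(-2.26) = -25.81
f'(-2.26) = 18.84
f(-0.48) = -4.38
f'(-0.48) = 5.24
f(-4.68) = -93.76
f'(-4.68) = 37.33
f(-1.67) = -16.03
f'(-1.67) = 14.33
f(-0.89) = -7.17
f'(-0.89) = 8.37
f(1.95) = -14.21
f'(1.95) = -13.33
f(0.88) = -4.33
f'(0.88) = -5.15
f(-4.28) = -79.45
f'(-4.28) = 34.27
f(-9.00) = -326.30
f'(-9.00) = 70.33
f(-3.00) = -41.84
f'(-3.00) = 24.49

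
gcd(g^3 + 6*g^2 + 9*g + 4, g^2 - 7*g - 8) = g + 1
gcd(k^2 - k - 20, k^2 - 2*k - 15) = k - 5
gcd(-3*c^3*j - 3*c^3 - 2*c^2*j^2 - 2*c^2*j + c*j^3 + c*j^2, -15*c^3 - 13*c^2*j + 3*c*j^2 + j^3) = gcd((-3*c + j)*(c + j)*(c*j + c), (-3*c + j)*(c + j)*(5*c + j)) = 3*c^2 + 2*c*j - j^2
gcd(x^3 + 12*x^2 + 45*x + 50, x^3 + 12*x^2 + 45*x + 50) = x^3 + 12*x^2 + 45*x + 50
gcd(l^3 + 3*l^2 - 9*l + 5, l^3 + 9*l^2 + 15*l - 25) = l^2 + 4*l - 5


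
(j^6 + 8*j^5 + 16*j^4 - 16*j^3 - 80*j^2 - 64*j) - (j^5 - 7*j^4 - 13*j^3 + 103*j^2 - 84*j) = j^6 + 7*j^5 + 23*j^4 - 3*j^3 - 183*j^2 + 20*j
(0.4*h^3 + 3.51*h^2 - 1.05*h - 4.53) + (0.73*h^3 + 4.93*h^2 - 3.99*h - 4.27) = 1.13*h^3 + 8.44*h^2 - 5.04*h - 8.8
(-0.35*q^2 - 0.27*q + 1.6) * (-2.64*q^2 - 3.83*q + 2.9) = 0.924*q^4 + 2.0533*q^3 - 4.2049*q^2 - 6.911*q + 4.64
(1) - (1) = 0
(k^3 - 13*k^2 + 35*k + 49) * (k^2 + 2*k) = k^5 - 11*k^4 + 9*k^3 + 119*k^2 + 98*k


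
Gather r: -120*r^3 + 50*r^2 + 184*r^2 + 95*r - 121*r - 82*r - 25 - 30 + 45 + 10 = -120*r^3 + 234*r^2 - 108*r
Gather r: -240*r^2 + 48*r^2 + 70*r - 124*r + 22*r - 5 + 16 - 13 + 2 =-192*r^2 - 32*r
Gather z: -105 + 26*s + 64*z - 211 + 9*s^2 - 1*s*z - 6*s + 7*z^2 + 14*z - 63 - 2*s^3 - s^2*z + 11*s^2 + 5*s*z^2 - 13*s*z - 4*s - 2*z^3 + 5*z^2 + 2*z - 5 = -2*s^3 + 20*s^2 + 16*s - 2*z^3 + z^2*(5*s + 12) + z*(-s^2 - 14*s + 80) - 384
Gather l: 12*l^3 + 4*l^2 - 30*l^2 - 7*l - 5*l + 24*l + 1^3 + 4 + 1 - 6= 12*l^3 - 26*l^2 + 12*l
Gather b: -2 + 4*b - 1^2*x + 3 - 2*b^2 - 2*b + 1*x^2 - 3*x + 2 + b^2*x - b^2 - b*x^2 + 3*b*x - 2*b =b^2*(x - 3) + b*(-x^2 + 3*x) + x^2 - 4*x + 3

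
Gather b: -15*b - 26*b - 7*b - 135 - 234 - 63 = -48*b - 432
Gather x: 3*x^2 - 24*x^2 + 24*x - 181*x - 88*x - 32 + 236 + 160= -21*x^2 - 245*x + 364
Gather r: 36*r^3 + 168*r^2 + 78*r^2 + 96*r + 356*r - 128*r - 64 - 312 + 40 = 36*r^3 + 246*r^2 + 324*r - 336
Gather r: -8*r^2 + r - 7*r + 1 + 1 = -8*r^2 - 6*r + 2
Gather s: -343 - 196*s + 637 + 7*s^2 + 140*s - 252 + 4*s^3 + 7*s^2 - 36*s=4*s^3 + 14*s^2 - 92*s + 42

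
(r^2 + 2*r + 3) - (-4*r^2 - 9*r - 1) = 5*r^2 + 11*r + 4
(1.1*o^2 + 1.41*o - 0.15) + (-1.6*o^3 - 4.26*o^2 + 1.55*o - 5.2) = -1.6*o^3 - 3.16*o^2 + 2.96*o - 5.35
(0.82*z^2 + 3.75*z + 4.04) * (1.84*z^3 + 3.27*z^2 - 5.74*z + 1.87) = 1.5088*z^5 + 9.5814*z^4 + 14.9893*z^3 - 6.7808*z^2 - 16.1771*z + 7.5548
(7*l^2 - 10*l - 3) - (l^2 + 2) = 6*l^2 - 10*l - 5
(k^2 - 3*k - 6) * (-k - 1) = -k^3 + 2*k^2 + 9*k + 6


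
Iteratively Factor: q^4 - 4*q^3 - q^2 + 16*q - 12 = (q - 3)*(q^3 - q^2 - 4*q + 4) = (q - 3)*(q + 2)*(q^2 - 3*q + 2) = (q - 3)*(q - 2)*(q + 2)*(q - 1)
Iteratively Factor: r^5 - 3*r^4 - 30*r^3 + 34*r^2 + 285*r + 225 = (r + 1)*(r^4 - 4*r^3 - 26*r^2 + 60*r + 225) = (r + 1)*(r + 3)*(r^3 - 7*r^2 - 5*r + 75) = (r - 5)*(r + 1)*(r + 3)*(r^2 - 2*r - 15) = (r - 5)*(r + 1)*(r + 3)^2*(r - 5)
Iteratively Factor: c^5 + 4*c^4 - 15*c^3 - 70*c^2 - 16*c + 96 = (c + 4)*(c^4 - 15*c^2 - 10*c + 24) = (c - 4)*(c + 4)*(c^3 + 4*c^2 + c - 6) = (c - 4)*(c - 1)*(c + 4)*(c^2 + 5*c + 6) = (c - 4)*(c - 1)*(c + 3)*(c + 4)*(c + 2)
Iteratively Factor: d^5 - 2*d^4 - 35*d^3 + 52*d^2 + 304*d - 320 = (d + 4)*(d^4 - 6*d^3 - 11*d^2 + 96*d - 80) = (d - 5)*(d + 4)*(d^3 - d^2 - 16*d + 16) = (d - 5)*(d + 4)^2*(d^2 - 5*d + 4) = (d - 5)*(d - 1)*(d + 4)^2*(d - 4)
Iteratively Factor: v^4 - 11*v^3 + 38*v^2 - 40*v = (v - 5)*(v^3 - 6*v^2 + 8*v) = (v - 5)*(v - 4)*(v^2 - 2*v) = v*(v - 5)*(v - 4)*(v - 2)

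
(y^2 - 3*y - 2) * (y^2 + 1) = y^4 - 3*y^3 - y^2 - 3*y - 2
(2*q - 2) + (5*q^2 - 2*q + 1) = 5*q^2 - 1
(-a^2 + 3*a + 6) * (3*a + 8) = -3*a^3 + a^2 + 42*a + 48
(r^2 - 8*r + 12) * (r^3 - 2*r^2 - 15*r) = r^5 - 10*r^4 + 13*r^3 + 96*r^2 - 180*r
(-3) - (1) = -4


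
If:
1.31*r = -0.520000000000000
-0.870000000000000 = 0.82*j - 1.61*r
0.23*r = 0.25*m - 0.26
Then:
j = -1.84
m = 0.67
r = -0.40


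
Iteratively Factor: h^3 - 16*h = (h)*(h^2 - 16) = h*(h - 4)*(h + 4)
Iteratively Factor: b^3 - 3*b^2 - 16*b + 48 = (b - 4)*(b^2 + b - 12) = (b - 4)*(b - 3)*(b + 4)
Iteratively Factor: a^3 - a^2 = (a)*(a^2 - a) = a^2*(a - 1)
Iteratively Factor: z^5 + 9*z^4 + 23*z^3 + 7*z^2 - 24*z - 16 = (z + 1)*(z^4 + 8*z^3 + 15*z^2 - 8*z - 16) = (z + 1)*(z + 4)*(z^3 + 4*z^2 - z - 4) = (z + 1)^2*(z + 4)*(z^2 + 3*z - 4) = (z - 1)*(z + 1)^2*(z + 4)*(z + 4)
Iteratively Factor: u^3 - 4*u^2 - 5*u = (u - 5)*(u^2 + u) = u*(u - 5)*(u + 1)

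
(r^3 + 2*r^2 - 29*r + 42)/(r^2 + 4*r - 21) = r - 2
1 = 1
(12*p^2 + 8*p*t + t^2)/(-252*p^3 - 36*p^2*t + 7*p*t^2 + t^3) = (-2*p - t)/(42*p^2 - p*t - t^2)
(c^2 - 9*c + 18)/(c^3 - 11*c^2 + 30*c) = (c - 3)/(c*(c - 5))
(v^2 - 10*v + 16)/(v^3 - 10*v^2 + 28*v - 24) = (v - 8)/(v^2 - 8*v + 12)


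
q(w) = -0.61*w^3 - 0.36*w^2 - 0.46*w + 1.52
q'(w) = -1.83*w^2 - 0.72*w - 0.46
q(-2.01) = 5.94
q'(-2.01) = -6.41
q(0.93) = 0.29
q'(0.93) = -2.71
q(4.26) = -54.13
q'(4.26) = -36.74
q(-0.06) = 1.55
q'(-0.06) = -0.42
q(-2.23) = 7.52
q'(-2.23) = -7.95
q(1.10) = -0.23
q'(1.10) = -3.47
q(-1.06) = 2.33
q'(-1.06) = -1.75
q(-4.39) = 48.21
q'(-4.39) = -32.57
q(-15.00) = 1986.17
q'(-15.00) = -401.41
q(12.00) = -1109.92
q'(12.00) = -272.62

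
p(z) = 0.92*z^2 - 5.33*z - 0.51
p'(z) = 1.84*z - 5.33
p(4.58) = -5.62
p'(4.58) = 3.10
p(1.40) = -6.17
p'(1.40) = -2.75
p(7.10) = 8.02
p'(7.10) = 7.73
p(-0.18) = 0.48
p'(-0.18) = -5.66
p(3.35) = -8.04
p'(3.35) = 0.83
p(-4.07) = 36.42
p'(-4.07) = -12.82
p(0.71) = -3.83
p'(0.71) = -4.02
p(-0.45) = 2.07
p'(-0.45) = -6.16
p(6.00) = 0.63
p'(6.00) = 5.71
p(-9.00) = 121.98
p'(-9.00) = -21.89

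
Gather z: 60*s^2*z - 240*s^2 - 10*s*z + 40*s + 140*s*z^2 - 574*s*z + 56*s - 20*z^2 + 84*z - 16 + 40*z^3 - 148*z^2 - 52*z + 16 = -240*s^2 + 96*s + 40*z^3 + z^2*(140*s - 168) + z*(60*s^2 - 584*s + 32)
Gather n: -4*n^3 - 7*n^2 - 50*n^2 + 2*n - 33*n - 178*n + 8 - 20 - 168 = -4*n^3 - 57*n^2 - 209*n - 180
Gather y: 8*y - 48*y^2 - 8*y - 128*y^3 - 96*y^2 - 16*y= -128*y^3 - 144*y^2 - 16*y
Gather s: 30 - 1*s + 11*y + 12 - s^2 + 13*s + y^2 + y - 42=-s^2 + 12*s + y^2 + 12*y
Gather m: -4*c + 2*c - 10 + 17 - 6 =1 - 2*c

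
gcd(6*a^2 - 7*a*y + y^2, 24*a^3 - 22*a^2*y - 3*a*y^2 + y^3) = 6*a^2 - 7*a*y + y^2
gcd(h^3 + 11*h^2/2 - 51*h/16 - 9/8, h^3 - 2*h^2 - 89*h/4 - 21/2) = 1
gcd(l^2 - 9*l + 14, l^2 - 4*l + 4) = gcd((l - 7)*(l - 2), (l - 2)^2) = l - 2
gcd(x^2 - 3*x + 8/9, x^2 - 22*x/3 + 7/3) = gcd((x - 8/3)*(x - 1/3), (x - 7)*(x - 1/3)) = x - 1/3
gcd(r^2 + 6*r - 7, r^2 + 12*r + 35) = r + 7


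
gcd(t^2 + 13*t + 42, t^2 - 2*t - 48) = t + 6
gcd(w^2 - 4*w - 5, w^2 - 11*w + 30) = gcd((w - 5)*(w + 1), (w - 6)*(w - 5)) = w - 5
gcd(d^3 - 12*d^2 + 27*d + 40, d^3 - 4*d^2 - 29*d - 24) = d^2 - 7*d - 8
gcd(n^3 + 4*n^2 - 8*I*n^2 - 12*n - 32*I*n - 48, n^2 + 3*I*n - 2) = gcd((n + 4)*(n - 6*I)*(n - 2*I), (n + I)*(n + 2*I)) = 1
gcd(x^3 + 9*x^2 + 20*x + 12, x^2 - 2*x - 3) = x + 1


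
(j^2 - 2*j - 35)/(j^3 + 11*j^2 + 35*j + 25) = (j - 7)/(j^2 + 6*j + 5)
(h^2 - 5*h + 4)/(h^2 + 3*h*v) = (h^2 - 5*h + 4)/(h*(h + 3*v))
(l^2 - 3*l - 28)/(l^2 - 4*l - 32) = (l - 7)/(l - 8)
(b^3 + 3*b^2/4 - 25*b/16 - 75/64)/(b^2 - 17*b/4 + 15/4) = (b^2 + 2*b + 15/16)/(b - 3)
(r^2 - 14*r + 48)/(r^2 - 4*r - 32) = (r - 6)/(r + 4)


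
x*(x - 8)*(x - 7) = x^3 - 15*x^2 + 56*x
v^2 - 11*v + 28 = (v - 7)*(v - 4)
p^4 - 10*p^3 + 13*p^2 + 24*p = p*(p - 8)*(p - 3)*(p + 1)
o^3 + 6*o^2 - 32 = (o - 2)*(o + 4)^2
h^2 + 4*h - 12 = (h - 2)*(h + 6)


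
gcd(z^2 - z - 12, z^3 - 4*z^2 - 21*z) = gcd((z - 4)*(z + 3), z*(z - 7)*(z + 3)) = z + 3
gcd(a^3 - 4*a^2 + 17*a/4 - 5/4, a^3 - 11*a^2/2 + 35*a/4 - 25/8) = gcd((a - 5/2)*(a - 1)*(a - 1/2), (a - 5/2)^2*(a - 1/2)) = a^2 - 3*a + 5/4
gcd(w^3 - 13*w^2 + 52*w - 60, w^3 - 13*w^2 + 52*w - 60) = w^3 - 13*w^2 + 52*w - 60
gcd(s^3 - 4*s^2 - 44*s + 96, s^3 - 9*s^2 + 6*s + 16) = s^2 - 10*s + 16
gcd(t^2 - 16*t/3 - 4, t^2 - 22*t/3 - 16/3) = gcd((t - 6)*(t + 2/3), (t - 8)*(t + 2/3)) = t + 2/3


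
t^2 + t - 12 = (t - 3)*(t + 4)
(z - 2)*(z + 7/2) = z^2 + 3*z/2 - 7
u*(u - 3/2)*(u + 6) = u^3 + 9*u^2/2 - 9*u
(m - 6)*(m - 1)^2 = m^3 - 8*m^2 + 13*m - 6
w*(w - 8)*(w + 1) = w^3 - 7*w^2 - 8*w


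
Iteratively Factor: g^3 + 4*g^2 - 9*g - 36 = (g + 3)*(g^2 + g - 12) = (g + 3)*(g + 4)*(g - 3)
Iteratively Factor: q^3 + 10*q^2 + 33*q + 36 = (q + 3)*(q^2 + 7*q + 12) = (q + 3)*(q + 4)*(q + 3)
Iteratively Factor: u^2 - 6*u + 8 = (u - 4)*(u - 2)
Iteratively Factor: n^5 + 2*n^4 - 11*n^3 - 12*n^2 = (n)*(n^4 + 2*n^3 - 11*n^2 - 12*n) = n*(n + 4)*(n^3 - 2*n^2 - 3*n) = n*(n - 3)*(n + 4)*(n^2 + n) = n*(n - 3)*(n + 1)*(n + 4)*(n)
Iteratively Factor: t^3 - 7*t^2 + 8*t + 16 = (t - 4)*(t^2 - 3*t - 4) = (t - 4)*(t + 1)*(t - 4)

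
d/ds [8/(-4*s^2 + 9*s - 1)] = 8*(8*s - 9)/(4*s^2 - 9*s + 1)^2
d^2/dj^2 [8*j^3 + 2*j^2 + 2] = 48*j + 4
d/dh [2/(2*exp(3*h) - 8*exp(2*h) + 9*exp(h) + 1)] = (-12*exp(2*h) + 32*exp(h) - 18)*exp(h)/(2*exp(3*h) - 8*exp(2*h) + 9*exp(h) + 1)^2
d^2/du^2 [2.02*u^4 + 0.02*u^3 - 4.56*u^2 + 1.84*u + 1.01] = 24.24*u^2 + 0.12*u - 9.12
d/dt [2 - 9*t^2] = -18*t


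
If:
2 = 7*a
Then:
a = 2/7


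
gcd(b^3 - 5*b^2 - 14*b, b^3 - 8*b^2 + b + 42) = b^2 - 5*b - 14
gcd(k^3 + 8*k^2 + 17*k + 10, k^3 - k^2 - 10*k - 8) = k^2 + 3*k + 2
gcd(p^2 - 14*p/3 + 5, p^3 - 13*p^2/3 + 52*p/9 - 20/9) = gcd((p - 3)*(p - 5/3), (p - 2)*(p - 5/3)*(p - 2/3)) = p - 5/3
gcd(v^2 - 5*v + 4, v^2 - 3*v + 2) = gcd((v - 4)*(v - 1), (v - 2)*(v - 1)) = v - 1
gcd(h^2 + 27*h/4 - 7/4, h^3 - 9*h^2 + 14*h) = 1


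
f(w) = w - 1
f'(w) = 1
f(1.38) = 0.38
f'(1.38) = 1.00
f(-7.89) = -8.89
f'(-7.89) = 1.00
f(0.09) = -0.91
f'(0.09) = 1.00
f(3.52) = 2.52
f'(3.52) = 1.00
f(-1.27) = -2.27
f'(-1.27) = 1.00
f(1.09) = 0.09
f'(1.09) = 1.00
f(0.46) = -0.54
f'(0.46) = 1.00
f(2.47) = 1.47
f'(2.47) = 1.00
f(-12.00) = -13.00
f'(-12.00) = 1.00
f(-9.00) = -10.00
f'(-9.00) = 1.00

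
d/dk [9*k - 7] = 9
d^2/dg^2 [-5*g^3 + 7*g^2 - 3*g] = 14 - 30*g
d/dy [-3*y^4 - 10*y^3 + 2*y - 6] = -12*y^3 - 30*y^2 + 2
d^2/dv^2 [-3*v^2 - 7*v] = -6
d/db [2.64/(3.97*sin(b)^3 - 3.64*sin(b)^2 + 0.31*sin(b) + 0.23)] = (-31.4424*sin(b)^2 + 19.2192*sin(b) - 0.8184)*cos(b)/(3.97*sin(b)^3 - 3.64*sin(b)^2 + 0.31*sin(b) + 0.23)^2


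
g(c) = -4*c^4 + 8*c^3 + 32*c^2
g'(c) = -16*c^3 + 24*c^2 + 64*c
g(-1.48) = 24.97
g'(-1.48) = 9.72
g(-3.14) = -321.01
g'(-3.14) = 531.02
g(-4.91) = -2500.31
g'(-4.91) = 2158.29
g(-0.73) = 12.80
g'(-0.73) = -27.71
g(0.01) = 0.00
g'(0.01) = 0.64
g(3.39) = 151.14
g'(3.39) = -130.56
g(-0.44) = 5.36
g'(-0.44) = -22.15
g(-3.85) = -861.04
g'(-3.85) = 1022.41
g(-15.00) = -222300.00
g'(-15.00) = 58440.00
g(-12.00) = -92160.00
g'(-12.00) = 30336.00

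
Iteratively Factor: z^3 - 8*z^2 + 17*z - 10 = (z - 5)*(z^2 - 3*z + 2) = (z - 5)*(z - 1)*(z - 2)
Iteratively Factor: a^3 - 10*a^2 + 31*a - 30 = (a - 5)*(a^2 - 5*a + 6) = (a - 5)*(a - 2)*(a - 3)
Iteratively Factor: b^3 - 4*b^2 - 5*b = (b)*(b^2 - 4*b - 5) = b*(b + 1)*(b - 5)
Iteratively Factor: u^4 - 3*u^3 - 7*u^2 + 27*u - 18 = (u - 2)*(u^3 - u^2 - 9*u + 9) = (u - 3)*(u - 2)*(u^2 + 2*u - 3) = (u - 3)*(u - 2)*(u + 3)*(u - 1)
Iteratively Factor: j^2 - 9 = (j + 3)*(j - 3)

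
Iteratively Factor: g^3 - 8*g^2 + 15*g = (g - 3)*(g^2 - 5*g) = (g - 5)*(g - 3)*(g)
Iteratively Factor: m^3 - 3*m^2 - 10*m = (m)*(m^2 - 3*m - 10) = m*(m - 5)*(m + 2)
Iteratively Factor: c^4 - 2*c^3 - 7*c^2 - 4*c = (c + 1)*(c^3 - 3*c^2 - 4*c) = (c - 4)*(c + 1)*(c^2 + c) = (c - 4)*(c + 1)^2*(c)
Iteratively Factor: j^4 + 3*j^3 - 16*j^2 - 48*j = (j - 4)*(j^3 + 7*j^2 + 12*j) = (j - 4)*(j + 4)*(j^2 + 3*j) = j*(j - 4)*(j + 4)*(j + 3)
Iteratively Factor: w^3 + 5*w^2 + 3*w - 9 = (w + 3)*(w^2 + 2*w - 3) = (w + 3)^2*(w - 1)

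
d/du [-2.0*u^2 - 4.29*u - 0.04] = -4.0*u - 4.29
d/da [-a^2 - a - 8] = -2*a - 1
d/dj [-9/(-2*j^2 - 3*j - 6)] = 9*(-4*j - 3)/(2*j^2 + 3*j + 6)^2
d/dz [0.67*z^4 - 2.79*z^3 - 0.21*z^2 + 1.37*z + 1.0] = 2.68*z^3 - 8.37*z^2 - 0.42*z + 1.37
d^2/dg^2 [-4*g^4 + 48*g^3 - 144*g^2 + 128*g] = -48*g^2 + 288*g - 288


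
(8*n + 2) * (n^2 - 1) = 8*n^3 + 2*n^2 - 8*n - 2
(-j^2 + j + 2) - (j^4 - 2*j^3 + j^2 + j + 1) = -j^4 + 2*j^3 - 2*j^2 + 1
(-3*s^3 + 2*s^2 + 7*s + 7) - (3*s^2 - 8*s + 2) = -3*s^3 - s^2 + 15*s + 5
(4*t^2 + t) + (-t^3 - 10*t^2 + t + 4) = -t^3 - 6*t^2 + 2*t + 4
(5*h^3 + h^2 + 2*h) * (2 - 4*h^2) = -20*h^5 - 4*h^4 + 2*h^3 + 2*h^2 + 4*h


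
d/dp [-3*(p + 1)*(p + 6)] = -6*p - 21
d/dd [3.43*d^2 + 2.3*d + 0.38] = 6.86*d + 2.3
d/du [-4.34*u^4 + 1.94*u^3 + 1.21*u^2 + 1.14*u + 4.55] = -17.36*u^3 + 5.82*u^2 + 2.42*u + 1.14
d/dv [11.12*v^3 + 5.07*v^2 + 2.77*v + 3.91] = 33.36*v^2 + 10.14*v + 2.77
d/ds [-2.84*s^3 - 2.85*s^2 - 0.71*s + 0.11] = -8.52*s^2 - 5.7*s - 0.71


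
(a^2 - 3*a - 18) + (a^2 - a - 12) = 2*a^2 - 4*a - 30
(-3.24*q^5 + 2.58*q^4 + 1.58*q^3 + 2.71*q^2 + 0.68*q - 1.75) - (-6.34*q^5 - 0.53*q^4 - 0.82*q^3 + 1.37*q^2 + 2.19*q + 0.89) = 3.1*q^5 + 3.11*q^4 + 2.4*q^3 + 1.34*q^2 - 1.51*q - 2.64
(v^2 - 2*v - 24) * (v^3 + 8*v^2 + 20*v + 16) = v^5 + 6*v^4 - 20*v^3 - 216*v^2 - 512*v - 384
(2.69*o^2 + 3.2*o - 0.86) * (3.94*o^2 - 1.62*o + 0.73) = 10.5986*o^4 + 8.2502*o^3 - 6.6087*o^2 + 3.7292*o - 0.6278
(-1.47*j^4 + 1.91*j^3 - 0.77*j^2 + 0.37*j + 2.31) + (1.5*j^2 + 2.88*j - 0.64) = -1.47*j^4 + 1.91*j^3 + 0.73*j^2 + 3.25*j + 1.67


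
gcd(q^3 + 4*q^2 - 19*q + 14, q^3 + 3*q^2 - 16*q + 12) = q^2 - 3*q + 2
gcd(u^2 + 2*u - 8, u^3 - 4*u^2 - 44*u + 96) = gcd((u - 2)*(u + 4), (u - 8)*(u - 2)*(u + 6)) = u - 2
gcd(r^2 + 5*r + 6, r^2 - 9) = r + 3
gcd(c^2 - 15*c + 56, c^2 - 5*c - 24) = c - 8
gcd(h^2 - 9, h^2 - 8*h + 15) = h - 3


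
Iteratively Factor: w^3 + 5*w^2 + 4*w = (w + 1)*(w^2 + 4*w) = w*(w + 1)*(w + 4)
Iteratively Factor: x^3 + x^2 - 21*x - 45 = (x + 3)*(x^2 - 2*x - 15) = (x + 3)^2*(x - 5)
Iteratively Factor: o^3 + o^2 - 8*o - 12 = (o + 2)*(o^2 - o - 6) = (o - 3)*(o + 2)*(o + 2)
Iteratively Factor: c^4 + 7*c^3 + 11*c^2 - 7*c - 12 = (c + 1)*(c^3 + 6*c^2 + 5*c - 12) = (c + 1)*(c + 4)*(c^2 + 2*c - 3) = (c + 1)*(c + 3)*(c + 4)*(c - 1)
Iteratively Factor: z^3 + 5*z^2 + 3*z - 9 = (z + 3)*(z^2 + 2*z - 3) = (z - 1)*(z + 3)*(z + 3)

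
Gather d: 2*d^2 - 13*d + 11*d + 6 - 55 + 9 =2*d^2 - 2*d - 40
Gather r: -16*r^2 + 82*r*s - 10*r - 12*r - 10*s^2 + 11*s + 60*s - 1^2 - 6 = -16*r^2 + r*(82*s - 22) - 10*s^2 + 71*s - 7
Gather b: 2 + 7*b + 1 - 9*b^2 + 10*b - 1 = -9*b^2 + 17*b + 2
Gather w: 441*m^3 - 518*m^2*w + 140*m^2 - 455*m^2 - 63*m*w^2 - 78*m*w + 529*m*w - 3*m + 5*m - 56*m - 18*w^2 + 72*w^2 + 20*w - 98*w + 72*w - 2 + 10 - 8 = 441*m^3 - 315*m^2 - 54*m + w^2*(54 - 63*m) + w*(-518*m^2 + 451*m - 6)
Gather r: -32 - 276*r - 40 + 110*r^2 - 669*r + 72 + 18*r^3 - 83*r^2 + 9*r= 18*r^3 + 27*r^2 - 936*r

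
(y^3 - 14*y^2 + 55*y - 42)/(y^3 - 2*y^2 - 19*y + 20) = (y^2 - 13*y + 42)/(y^2 - y - 20)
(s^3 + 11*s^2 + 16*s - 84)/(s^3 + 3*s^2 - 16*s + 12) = (s + 7)/(s - 1)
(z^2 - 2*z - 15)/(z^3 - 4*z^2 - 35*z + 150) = (z + 3)/(z^2 + z - 30)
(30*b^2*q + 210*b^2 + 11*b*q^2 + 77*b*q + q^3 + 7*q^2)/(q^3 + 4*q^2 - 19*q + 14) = (30*b^2 + 11*b*q + q^2)/(q^2 - 3*q + 2)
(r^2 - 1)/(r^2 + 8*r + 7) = (r - 1)/(r + 7)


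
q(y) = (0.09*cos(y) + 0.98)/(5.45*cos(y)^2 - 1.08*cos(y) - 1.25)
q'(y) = (10.9*sin(y)*cos(y) - 1.08*sin(y))*(0.09*cos(y) + 0.98)/(5.45*cos(y)^2 - 1.08*cos(y) - 1.25)^2 - 0.09*sin(y)/(5.45*cos(y)^2 - 1.08*cos(y) - 1.25) = (0.4905*cos(y)^2 + 10.682*cos(y) - 0.9459)*sin(y)/(29.7025*cos(y)^4 - 11.772*cos(y)^3 - 12.4586*cos(y)^2 + 2.7*cos(y) + 1.5625)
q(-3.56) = 0.21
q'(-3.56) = -0.23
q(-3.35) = 0.18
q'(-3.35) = -0.09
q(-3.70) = 0.25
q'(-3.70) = -0.40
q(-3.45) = 0.19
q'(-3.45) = -0.15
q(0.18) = 0.36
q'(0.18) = 0.20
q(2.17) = 0.85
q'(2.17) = -4.71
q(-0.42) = 0.46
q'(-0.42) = -0.71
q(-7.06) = 1.39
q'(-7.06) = -8.59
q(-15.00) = 0.34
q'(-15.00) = 0.77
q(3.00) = 0.17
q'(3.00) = -0.06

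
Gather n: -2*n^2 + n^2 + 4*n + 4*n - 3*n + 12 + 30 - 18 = -n^2 + 5*n + 24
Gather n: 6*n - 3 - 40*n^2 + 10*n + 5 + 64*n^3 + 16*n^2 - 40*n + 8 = 64*n^3 - 24*n^2 - 24*n + 10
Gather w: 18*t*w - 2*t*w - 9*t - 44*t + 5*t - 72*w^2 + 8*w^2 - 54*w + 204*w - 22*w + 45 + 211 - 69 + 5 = -48*t - 64*w^2 + w*(16*t + 128) + 192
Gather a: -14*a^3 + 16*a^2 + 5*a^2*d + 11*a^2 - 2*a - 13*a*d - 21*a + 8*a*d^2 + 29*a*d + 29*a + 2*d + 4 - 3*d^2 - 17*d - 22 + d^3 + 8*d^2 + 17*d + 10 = -14*a^3 + a^2*(5*d + 27) + a*(8*d^2 + 16*d + 6) + d^3 + 5*d^2 + 2*d - 8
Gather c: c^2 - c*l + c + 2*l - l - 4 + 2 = c^2 + c*(1 - l) + l - 2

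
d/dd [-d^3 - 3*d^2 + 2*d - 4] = -3*d^2 - 6*d + 2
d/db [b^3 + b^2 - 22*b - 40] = 3*b^2 + 2*b - 22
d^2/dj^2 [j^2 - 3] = 2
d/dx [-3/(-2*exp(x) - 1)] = -6*exp(x)/(2*exp(x) + 1)^2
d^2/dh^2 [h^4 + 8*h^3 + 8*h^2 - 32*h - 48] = 12*h^2 + 48*h + 16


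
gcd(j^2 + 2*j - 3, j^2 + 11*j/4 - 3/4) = j + 3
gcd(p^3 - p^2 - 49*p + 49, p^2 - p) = p - 1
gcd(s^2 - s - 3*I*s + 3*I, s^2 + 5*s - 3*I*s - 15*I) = s - 3*I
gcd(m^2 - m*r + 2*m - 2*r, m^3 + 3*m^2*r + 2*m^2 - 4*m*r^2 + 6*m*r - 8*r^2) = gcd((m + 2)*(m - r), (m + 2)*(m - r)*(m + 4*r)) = -m^2 + m*r - 2*m + 2*r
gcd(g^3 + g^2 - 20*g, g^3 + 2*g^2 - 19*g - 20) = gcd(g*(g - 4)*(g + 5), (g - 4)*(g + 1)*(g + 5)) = g^2 + g - 20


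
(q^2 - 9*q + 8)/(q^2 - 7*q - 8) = (q - 1)/(q + 1)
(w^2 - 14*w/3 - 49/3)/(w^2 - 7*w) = (w + 7/3)/w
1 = 1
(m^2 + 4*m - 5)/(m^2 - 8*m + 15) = (m^2 + 4*m - 5)/(m^2 - 8*m + 15)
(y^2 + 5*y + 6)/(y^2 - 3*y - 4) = (y^2 + 5*y + 6)/(y^2 - 3*y - 4)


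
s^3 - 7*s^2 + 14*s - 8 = (s - 4)*(s - 2)*(s - 1)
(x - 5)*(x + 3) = x^2 - 2*x - 15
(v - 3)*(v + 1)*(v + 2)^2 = v^4 + 2*v^3 - 7*v^2 - 20*v - 12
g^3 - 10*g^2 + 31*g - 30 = (g - 5)*(g - 3)*(g - 2)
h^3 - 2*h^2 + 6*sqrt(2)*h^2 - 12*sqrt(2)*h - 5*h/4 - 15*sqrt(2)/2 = (h - 5/2)*(h + 1/2)*(h + 6*sqrt(2))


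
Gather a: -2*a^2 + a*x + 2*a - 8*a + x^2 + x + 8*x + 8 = -2*a^2 + a*(x - 6) + x^2 + 9*x + 8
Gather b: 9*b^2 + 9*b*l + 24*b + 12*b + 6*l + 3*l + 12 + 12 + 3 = 9*b^2 + b*(9*l + 36) + 9*l + 27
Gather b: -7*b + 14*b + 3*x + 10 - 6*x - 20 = 7*b - 3*x - 10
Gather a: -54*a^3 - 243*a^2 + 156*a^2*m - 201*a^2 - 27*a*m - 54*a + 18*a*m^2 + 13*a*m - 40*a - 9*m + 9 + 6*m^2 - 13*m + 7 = -54*a^3 + a^2*(156*m - 444) + a*(18*m^2 - 14*m - 94) + 6*m^2 - 22*m + 16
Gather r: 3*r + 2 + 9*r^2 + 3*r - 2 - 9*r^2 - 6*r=0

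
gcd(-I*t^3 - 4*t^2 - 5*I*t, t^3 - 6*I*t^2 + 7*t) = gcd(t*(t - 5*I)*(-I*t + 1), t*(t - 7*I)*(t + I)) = t^2 + I*t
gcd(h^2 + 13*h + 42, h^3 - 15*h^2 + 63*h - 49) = 1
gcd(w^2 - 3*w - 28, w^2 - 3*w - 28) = w^2 - 3*w - 28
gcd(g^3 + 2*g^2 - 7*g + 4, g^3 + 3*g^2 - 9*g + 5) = g^2 - 2*g + 1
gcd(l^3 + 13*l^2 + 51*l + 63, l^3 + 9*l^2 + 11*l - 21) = l^2 + 10*l + 21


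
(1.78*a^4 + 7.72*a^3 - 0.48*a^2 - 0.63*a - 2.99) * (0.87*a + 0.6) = 1.5486*a^5 + 7.7844*a^4 + 4.2144*a^3 - 0.8361*a^2 - 2.9793*a - 1.794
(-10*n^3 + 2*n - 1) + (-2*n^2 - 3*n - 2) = -10*n^3 - 2*n^2 - n - 3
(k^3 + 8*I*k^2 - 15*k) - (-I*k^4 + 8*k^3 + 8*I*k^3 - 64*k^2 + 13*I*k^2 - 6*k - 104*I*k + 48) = I*k^4 - 7*k^3 - 8*I*k^3 + 64*k^2 - 5*I*k^2 - 9*k + 104*I*k - 48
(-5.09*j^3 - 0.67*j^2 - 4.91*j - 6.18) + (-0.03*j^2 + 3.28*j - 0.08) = -5.09*j^3 - 0.7*j^2 - 1.63*j - 6.26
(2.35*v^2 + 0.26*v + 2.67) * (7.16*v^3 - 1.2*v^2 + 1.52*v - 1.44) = 16.826*v^5 - 0.9584*v^4 + 22.3772*v^3 - 6.1928*v^2 + 3.684*v - 3.8448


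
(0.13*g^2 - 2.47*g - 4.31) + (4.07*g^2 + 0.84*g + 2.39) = 4.2*g^2 - 1.63*g - 1.92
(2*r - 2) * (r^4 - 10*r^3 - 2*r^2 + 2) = 2*r^5 - 22*r^4 + 16*r^3 + 4*r^2 + 4*r - 4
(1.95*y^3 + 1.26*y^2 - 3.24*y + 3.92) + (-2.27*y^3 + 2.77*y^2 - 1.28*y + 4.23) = -0.32*y^3 + 4.03*y^2 - 4.52*y + 8.15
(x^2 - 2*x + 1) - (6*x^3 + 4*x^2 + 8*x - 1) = -6*x^3 - 3*x^2 - 10*x + 2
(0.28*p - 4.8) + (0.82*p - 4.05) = 1.1*p - 8.85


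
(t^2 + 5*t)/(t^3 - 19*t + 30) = t/(t^2 - 5*t + 6)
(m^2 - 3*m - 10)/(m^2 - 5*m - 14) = (m - 5)/(m - 7)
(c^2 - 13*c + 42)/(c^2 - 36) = (c - 7)/(c + 6)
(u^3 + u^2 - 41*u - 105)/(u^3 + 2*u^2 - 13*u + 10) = (u^2 - 4*u - 21)/(u^2 - 3*u + 2)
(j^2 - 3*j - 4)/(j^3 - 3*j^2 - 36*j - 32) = (j - 4)/(j^2 - 4*j - 32)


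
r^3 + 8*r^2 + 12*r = r*(r + 2)*(r + 6)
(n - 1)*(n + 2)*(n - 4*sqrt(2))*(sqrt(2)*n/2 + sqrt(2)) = sqrt(2)*n^4/2 - 4*n^3 + 3*sqrt(2)*n^3/2 - 12*n^2 - 2*sqrt(2)*n + 16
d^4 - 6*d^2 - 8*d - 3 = (d - 3)*(d + 1)^3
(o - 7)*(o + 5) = o^2 - 2*o - 35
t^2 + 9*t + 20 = (t + 4)*(t + 5)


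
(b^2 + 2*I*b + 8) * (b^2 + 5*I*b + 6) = b^4 + 7*I*b^3 + 4*b^2 + 52*I*b + 48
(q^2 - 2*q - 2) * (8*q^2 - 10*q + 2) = 8*q^4 - 26*q^3 + 6*q^2 + 16*q - 4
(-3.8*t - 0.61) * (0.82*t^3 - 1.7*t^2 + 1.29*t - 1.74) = -3.116*t^4 + 5.9598*t^3 - 3.865*t^2 + 5.8251*t + 1.0614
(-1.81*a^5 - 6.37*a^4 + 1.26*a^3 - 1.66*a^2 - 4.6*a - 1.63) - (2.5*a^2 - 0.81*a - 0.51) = -1.81*a^5 - 6.37*a^4 + 1.26*a^3 - 4.16*a^2 - 3.79*a - 1.12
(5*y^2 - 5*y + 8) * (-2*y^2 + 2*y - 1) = -10*y^4 + 20*y^3 - 31*y^2 + 21*y - 8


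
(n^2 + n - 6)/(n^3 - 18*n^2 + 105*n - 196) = (n^2 + n - 6)/(n^3 - 18*n^2 + 105*n - 196)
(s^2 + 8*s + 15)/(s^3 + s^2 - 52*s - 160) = (s + 3)/(s^2 - 4*s - 32)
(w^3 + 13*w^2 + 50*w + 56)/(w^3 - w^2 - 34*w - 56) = (w + 7)/(w - 7)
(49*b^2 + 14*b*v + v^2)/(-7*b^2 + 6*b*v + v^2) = (7*b + v)/(-b + v)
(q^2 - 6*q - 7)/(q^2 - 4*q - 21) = (q + 1)/(q + 3)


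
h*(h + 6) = h^2 + 6*h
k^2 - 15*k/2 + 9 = (k - 6)*(k - 3/2)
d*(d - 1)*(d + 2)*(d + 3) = d^4 + 4*d^3 + d^2 - 6*d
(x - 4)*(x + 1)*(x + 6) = x^3 + 3*x^2 - 22*x - 24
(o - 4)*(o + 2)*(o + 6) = o^3 + 4*o^2 - 20*o - 48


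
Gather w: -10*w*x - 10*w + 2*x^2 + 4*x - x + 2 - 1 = w*(-10*x - 10) + 2*x^2 + 3*x + 1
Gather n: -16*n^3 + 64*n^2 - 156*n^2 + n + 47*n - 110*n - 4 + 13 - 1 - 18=-16*n^3 - 92*n^2 - 62*n - 10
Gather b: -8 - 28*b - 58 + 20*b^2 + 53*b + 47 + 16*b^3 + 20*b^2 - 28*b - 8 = 16*b^3 + 40*b^2 - 3*b - 27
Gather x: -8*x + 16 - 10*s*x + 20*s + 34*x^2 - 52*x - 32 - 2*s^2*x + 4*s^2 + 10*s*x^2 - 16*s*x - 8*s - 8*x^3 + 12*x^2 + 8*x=4*s^2 + 12*s - 8*x^3 + x^2*(10*s + 46) + x*(-2*s^2 - 26*s - 52) - 16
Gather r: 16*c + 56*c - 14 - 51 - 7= 72*c - 72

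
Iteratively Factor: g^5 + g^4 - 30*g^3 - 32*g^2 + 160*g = (g)*(g^4 + g^3 - 30*g^2 - 32*g + 160) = g*(g - 2)*(g^3 + 3*g^2 - 24*g - 80) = g*(g - 5)*(g - 2)*(g^2 + 8*g + 16) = g*(g - 5)*(g - 2)*(g + 4)*(g + 4)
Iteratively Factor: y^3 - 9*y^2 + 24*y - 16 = (y - 1)*(y^2 - 8*y + 16) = (y - 4)*(y - 1)*(y - 4)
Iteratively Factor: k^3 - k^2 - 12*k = (k + 3)*(k^2 - 4*k) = k*(k + 3)*(k - 4)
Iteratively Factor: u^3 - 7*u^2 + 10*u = (u)*(u^2 - 7*u + 10) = u*(u - 2)*(u - 5)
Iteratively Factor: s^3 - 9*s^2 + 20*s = (s)*(s^2 - 9*s + 20) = s*(s - 4)*(s - 5)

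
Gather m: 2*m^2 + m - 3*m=2*m^2 - 2*m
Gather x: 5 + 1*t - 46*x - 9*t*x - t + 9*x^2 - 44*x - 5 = 9*x^2 + x*(-9*t - 90)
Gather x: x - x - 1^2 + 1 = 0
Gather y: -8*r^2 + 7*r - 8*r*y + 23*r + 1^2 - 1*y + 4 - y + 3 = -8*r^2 + 30*r + y*(-8*r - 2) + 8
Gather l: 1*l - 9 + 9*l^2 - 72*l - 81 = 9*l^2 - 71*l - 90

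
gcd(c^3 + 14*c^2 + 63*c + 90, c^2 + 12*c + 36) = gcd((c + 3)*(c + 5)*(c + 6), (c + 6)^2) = c + 6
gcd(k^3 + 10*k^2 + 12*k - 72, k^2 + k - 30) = k + 6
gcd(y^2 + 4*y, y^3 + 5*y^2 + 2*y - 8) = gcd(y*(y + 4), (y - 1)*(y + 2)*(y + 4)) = y + 4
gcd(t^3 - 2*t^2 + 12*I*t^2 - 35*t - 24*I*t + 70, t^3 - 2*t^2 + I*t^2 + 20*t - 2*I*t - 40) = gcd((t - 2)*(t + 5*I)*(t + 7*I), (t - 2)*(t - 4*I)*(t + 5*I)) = t^2 + t*(-2 + 5*I) - 10*I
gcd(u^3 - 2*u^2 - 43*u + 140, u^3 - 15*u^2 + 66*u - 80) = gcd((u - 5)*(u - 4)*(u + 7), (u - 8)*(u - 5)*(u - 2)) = u - 5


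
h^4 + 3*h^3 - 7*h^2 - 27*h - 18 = (h - 3)*(h + 1)*(h + 2)*(h + 3)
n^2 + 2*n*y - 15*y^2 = (n - 3*y)*(n + 5*y)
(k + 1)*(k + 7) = k^2 + 8*k + 7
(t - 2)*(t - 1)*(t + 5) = t^3 + 2*t^2 - 13*t + 10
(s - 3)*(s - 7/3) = s^2 - 16*s/3 + 7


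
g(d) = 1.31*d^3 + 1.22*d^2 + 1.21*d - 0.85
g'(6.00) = 157.33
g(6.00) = 333.29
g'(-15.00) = 848.86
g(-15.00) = -4165.75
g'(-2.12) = 13.70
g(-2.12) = -10.41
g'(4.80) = 103.47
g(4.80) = 177.94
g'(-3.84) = 49.79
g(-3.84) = -61.68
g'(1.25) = 10.40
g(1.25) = 5.13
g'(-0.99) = 2.65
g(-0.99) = -2.12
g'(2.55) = 32.99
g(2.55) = 31.89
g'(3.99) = 73.51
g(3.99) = 106.61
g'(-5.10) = 90.99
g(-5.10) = -149.06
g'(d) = 3.93*d^2 + 2.44*d + 1.21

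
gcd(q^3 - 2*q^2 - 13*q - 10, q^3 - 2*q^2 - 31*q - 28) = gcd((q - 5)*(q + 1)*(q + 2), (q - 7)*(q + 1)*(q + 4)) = q + 1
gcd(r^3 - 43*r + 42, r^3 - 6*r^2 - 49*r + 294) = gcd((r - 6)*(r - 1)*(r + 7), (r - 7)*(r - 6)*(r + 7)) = r^2 + r - 42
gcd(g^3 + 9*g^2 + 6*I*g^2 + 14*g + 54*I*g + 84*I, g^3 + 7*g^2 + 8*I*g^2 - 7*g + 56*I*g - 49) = g + 7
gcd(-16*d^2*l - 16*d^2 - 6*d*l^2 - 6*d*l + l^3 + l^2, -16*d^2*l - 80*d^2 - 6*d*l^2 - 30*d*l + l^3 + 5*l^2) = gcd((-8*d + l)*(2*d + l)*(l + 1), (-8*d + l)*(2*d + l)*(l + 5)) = 16*d^2 + 6*d*l - l^2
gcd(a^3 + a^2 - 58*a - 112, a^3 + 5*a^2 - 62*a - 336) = a^2 - a - 56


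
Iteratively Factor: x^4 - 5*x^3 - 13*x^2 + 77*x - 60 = (x + 4)*(x^3 - 9*x^2 + 23*x - 15) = (x - 5)*(x + 4)*(x^2 - 4*x + 3) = (x - 5)*(x - 1)*(x + 4)*(x - 3)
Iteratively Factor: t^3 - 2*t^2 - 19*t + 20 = (t - 1)*(t^2 - t - 20) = (t - 1)*(t + 4)*(t - 5)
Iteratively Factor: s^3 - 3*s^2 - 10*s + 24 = (s - 4)*(s^2 + s - 6) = (s - 4)*(s + 3)*(s - 2)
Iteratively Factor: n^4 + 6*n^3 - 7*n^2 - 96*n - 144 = (n + 3)*(n^3 + 3*n^2 - 16*n - 48) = (n + 3)^2*(n^2 - 16) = (n - 4)*(n + 3)^2*(n + 4)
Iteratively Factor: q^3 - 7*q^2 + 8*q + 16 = (q - 4)*(q^2 - 3*q - 4) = (q - 4)^2*(q + 1)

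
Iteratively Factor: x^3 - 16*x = (x - 4)*(x^2 + 4*x) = (x - 4)*(x + 4)*(x)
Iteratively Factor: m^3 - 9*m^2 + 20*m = (m - 5)*(m^2 - 4*m) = (m - 5)*(m - 4)*(m)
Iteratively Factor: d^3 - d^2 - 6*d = (d)*(d^2 - d - 6) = d*(d - 3)*(d + 2)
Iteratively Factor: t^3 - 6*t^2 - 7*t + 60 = (t - 5)*(t^2 - t - 12) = (t - 5)*(t + 3)*(t - 4)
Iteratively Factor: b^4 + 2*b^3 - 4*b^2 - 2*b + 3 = (b + 3)*(b^3 - b^2 - b + 1) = (b - 1)*(b + 3)*(b^2 - 1) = (b - 1)^2*(b + 3)*(b + 1)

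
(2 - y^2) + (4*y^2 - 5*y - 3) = 3*y^2 - 5*y - 1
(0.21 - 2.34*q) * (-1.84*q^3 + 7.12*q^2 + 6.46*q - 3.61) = 4.3056*q^4 - 17.0472*q^3 - 13.6212*q^2 + 9.804*q - 0.7581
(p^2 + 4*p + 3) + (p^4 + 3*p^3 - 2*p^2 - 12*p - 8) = p^4 + 3*p^3 - p^2 - 8*p - 5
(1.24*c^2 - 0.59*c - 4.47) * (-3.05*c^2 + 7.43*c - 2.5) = -3.782*c^4 + 11.0127*c^3 + 6.1498*c^2 - 31.7371*c + 11.175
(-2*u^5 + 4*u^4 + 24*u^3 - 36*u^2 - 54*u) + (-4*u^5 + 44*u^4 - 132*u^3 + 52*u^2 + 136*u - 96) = -6*u^5 + 48*u^4 - 108*u^3 + 16*u^2 + 82*u - 96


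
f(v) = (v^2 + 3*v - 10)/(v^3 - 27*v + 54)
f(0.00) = -0.19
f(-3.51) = -0.08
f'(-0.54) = -0.04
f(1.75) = -0.14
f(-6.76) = -0.21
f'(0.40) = -0.03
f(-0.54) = -0.17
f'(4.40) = -1.11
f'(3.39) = -35.90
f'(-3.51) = -0.03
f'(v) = (27 - 3*v^2)*(v^2 + 3*v - 10)/(v^3 - 27*v + 54)^2 + (2*v + 3)/(v^3 - 27*v + 54) = (-v^3 - 9*v^2 - 24*v + 36)/(v^5 + 3*v^4 - 45*v^3 - 27*v^2 + 648*v - 972)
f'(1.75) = 0.33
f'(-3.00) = -0.03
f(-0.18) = -0.18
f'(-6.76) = -0.18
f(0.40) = -0.20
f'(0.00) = -0.04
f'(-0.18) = -0.04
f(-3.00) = -0.09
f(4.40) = 1.11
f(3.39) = 8.17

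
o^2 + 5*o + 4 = (o + 1)*(o + 4)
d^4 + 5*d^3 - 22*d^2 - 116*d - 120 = (d - 5)*(d + 2)^2*(d + 6)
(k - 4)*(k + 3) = k^2 - k - 12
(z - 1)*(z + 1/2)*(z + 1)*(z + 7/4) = z^4 + 9*z^3/4 - z^2/8 - 9*z/4 - 7/8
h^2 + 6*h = h*(h + 6)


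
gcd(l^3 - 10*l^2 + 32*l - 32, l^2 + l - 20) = l - 4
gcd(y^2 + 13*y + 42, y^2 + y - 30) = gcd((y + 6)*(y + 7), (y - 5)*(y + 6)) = y + 6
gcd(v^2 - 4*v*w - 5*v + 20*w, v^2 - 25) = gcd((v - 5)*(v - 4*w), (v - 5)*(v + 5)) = v - 5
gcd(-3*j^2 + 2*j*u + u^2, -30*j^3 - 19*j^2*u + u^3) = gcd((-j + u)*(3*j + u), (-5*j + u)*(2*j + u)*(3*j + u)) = 3*j + u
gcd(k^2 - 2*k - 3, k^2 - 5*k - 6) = k + 1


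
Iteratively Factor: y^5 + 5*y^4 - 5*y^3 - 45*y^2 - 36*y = (y + 4)*(y^4 + y^3 - 9*y^2 - 9*y) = (y + 3)*(y + 4)*(y^3 - 2*y^2 - 3*y) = (y - 3)*(y + 3)*(y + 4)*(y^2 + y) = (y - 3)*(y + 1)*(y + 3)*(y + 4)*(y)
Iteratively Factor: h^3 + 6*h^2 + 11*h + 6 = (h + 2)*(h^2 + 4*h + 3) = (h + 2)*(h + 3)*(h + 1)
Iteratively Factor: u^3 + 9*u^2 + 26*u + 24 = (u + 4)*(u^2 + 5*u + 6) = (u + 3)*(u + 4)*(u + 2)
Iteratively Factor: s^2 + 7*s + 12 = (s + 4)*(s + 3)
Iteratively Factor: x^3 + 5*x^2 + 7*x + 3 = (x + 1)*(x^2 + 4*x + 3) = (x + 1)^2*(x + 3)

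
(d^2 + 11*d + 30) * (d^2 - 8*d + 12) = d^4 + 3*d^3 - 46*d^2 - 108*d + 360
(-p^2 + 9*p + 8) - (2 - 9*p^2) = 8*p^2 + 9*p + 6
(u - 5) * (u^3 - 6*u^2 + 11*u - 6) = u^4 - 11*u^3 + 41*u^2 - 61*u + 30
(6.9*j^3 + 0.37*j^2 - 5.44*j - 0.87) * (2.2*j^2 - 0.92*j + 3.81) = 15.18*j^5 - 5.534*j^4 + 13.9806*j^3 + 4.5005*j^2 - 19.926*j - 3.3147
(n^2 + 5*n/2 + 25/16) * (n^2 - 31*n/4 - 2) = n^4 - 21*n^3/4 - 317*n^2/16 - 1095*n/64 - 25/8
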